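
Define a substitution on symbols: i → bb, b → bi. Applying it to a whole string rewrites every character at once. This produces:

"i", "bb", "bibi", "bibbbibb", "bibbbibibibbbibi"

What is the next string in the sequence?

Replace each of the 16 characters of bibbbibibibbbibi in place — bi bb bi bi bi bb bi bb bi bb bi bi bi bb bi bb — and concatenate.

bibbbibibibbbibbbibbbibibibbbibb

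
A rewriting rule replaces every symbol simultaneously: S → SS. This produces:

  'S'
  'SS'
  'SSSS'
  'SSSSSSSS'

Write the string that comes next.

Apply φ to SSSSSSSS symbol by symbol: S→SS, S→SS, S→SS, S→SS, S→SS, S→SS, S→SS, S→SS; joined: SS SS SS SS SS SS SS SS.

SSSSSSSSSSSSSSSS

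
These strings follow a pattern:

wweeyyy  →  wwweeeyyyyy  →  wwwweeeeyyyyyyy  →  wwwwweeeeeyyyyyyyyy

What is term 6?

wwwwwwweeeeeeeyyyyyyyyyyyyy

Term n consists of n+1 w's, followed by n+1 e's, followed by 2n+1 y's (n = 1, 2, …).
At n = 6 the blocks have lengths 7, 7, 13.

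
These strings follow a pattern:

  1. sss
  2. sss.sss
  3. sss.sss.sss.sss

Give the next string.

Each string is two copies of the previous one joined by '.'.
So the next term is two copies of sss.sss.sss.sss with '.' between the halves.

sss.sss.sss.sss.sss.sss.sss.sss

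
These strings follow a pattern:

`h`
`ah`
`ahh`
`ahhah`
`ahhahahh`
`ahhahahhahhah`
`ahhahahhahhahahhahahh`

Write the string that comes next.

ahhahahhahhahahhahahhahhahahhahhah

From term 3 onward, concatenate the last term with the second-to-last: ah·h = ahh, ahh·ah = ahhah, …
So term 8 is ahhahahhahhahahhahahh·ahhahahhahhah.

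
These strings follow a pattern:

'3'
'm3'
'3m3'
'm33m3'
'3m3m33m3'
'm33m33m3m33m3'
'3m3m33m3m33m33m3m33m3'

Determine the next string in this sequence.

This is a Fibonacci-style word recurrence s(k) = s(k−2)·s(k−1): e.g. 3·m3 = 3m3.
The next term joins m33m33m3m33m3 and 3m3m33m3m33m33m3m33m3.

m33m33m3m33m33m3m33m3m33m33m3m33m3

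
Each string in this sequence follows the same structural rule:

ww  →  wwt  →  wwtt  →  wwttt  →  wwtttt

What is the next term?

wwttttt

The strings grow by a fixed suffix t each time.
One more step from wwtttt gives the answer.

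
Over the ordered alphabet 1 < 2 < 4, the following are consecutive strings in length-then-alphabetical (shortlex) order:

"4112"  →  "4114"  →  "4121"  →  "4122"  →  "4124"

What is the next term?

The successor of 4124 increments the rightmost position that isn't already 4 and resets every position after it to 1.

4141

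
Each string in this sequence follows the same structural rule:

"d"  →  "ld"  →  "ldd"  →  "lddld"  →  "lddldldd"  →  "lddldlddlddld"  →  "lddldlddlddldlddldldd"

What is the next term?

lddldlddlddldlddldlddlddldlddlddld

Each term (from the third on) is the previous term followed by the one before it: term 3 = ld·d = ldd.
Continuing: lddldlddlddldlddldldd · lddldlddlddld gives term 8.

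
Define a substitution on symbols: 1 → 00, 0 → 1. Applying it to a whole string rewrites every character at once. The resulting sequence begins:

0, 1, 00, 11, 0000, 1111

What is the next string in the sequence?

Rewriting each symbol of 1111: 1→00, 1→00, 1→00, 1→00, which concatenates to 00 00 00 00.

00000000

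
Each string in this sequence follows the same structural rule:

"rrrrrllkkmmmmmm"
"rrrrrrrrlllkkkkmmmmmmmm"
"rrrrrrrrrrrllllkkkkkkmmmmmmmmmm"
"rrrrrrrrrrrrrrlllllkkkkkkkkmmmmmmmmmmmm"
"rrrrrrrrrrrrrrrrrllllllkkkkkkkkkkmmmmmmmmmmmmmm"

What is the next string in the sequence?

Each string has the form r^{3n-1} l^{n} k^{2n-2} m^{2n+2}, where the shown terms are n = 2, 3, 4, 5, 6.
At n = 7 the blocks have lengths 20, 7, 12, 16.

rrrrrrrrrrrrrrrrrrrrlllllllkkkkkkkkkkkkmmmmmmmmmmmmmmmm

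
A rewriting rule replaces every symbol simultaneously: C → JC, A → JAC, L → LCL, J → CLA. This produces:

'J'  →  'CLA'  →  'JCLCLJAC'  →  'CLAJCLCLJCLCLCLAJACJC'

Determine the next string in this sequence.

Replace each of the 21 characters of CLAJCLCLJCLCLCLAJACJC in place — JC LCL JAC CLA JC LCL JC LCL CLA JC LCL JC LCL JC LCL JAC CLA JAC JC CLA JC — and concatenate.

JCLCLJACCLAJCLCLJCLCLCLAJCLCLJCLCLJCLCLJACCLAJACJCCLAJC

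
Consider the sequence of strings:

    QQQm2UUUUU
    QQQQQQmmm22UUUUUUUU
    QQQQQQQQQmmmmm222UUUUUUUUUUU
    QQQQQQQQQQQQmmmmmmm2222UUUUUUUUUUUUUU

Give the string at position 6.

Each string has the form Q^{3n} m^{2n-1} 2^{n} U^{3n+2} (n = 1, 2, …).
At n = 6 the blocks have lengths 18, 11, 6, 20.

QQQQQQQQQQQQQQQQQQmmmmmmmmmmm222222UUUUUUUUUUUUUUUUUUUU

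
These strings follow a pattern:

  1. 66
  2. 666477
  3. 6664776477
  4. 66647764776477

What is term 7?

Every step adds 6477 to the end: s(k+1) = s(k)·6477.
From 66647764776477, 3 further steps: 66647764776477 → 666477647764776477 → 6664776477647764776477 → (answer).

66647764776477647764776477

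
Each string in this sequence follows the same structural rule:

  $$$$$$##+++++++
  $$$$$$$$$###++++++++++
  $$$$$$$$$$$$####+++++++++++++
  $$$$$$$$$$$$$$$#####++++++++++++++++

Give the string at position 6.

$$$$$$$$$$$$$$$$$$$$$#######++++++++++++++++++++++

Term n consists of 3n $'s, followed by n #'s, followed by 3n+1 +'s, where the shown terms are n = 2, 3, 4, 5.
At n = 7 the blocks have lengths 21, 7, 22.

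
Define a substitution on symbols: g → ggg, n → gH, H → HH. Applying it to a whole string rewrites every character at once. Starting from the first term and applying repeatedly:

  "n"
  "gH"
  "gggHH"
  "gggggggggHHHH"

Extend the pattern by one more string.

Rewriting the 13 symbols of gggggggggHHHH one by one yields ggg ggg ggg ggg ggg ggg ggg ggg ggg HH HH HH HH; concatenated:

gggggggggggggggggggggggggggHHHHHHHH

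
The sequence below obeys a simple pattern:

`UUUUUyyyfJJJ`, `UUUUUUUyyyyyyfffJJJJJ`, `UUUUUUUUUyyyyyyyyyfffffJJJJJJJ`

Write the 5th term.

Term n consists of 2n+3 U's, followed by 3n y's, followed by 2n-1 f's, followed by 2n+1 J's (n = 1, 2, …).
Setting n = 5 gives 13, 15, 9, 11 characters in each block.

UUUUUUUUUUUUUyyyyyyyyyyyyyyyfffffffffJJJJJJJJJJJ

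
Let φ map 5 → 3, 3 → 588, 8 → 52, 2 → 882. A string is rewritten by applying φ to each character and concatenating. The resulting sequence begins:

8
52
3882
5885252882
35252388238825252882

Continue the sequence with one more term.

φ(35252388238825252882) expands symbol-by-symbol to 588 3 882 3 882 588 52 52 882 588 52 52 882 3 882 3 882 52 52 882; joining the 20 pieces gives the next term.

5883882388258852528825885252882388238825252882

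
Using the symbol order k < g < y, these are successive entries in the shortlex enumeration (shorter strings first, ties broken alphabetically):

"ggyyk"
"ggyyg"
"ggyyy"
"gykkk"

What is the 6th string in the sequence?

Continuing the enumeration 2 steps past gykkk: gykkk → gykkg → (answer).

gykky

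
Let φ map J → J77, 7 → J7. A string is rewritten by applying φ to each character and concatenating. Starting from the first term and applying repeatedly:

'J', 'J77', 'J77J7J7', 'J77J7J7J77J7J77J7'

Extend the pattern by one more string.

Replace each of the 17 characters of J77J7J7J77J7J77J7 in place — J77 J7 J7 J77 J7 J77 J7 J77 J7 J7 J77 J7 J77 J7 J7 J77 J7 — and concatenate.

J77J7J7J77J7J77J7J77J7J7J77J7J77J7J7J77J7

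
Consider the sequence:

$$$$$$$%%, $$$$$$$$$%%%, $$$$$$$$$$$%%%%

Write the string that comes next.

$$$$$$$$$$$$$%%%%%

Term n consists of 2n+1 $'s, followed by n-1 %'s, where the shown terms are n = 3, 4, 5.
At n = 6 the blocks have lengths 13, 5.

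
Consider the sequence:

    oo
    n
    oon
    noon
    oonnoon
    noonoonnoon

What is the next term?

Each term (from the third on) is the two preceding terms concatenated in order: term 3 = oo·n = oon.
The next term joins oonnoon and noonoonnoon.

oonnoonnoonoonnoon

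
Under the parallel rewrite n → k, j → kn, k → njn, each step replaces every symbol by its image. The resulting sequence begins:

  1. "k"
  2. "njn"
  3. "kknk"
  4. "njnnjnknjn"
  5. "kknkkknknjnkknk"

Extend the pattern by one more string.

njnnjnknjnnjnnjnknjnkknknjnnjnknjn

φ(kknkkknknjnkknk) expands symbol-by-symbol to njn njn k njn njn njn k njn k kn k njn njn k njn; joining the 15 pieces gives the next term.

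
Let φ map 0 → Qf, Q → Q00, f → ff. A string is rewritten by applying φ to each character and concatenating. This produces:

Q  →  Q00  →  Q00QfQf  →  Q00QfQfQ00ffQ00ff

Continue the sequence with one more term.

Q00QfQfQ00ffQ00ffQ00QfQfffffQ00QfQfffff

φ(Q00QfQfQ00ffQ00ff) expands symbol-by-symbol to Q00 Qf Qf Q00 ff Q00 ff Q00 Qf Qf ff ff Q00 Qf Qf ff ff; joining the 17 pieces gives the next term.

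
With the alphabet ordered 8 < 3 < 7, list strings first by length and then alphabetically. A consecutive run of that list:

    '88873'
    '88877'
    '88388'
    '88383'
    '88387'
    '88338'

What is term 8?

Continuing the enumeration 2 steps past 88338: 88338 → 88333 → (answer).

88337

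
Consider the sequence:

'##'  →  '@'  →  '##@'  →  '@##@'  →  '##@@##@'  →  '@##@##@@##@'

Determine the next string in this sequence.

This is a Fibonacci-style word recurrence s(k) = s(k−2)·s(k−1): e.g. ##·@ = ##@.
The next term joins ##@@##@ and @##@##@@##@.

##@@##@@##@##@@##@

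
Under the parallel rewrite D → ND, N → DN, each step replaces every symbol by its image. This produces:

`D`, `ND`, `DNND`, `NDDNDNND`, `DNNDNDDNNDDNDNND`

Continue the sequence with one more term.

Replace each of the 16 characters of DNNDNDDNNDDNDNND in place — ND DN DN ND DN ND ND DN DN ND ND DN ND DN DN ND — and concatenate.

NDDNDNNDDNNDNDDNDNNDNDDNNDDNDNND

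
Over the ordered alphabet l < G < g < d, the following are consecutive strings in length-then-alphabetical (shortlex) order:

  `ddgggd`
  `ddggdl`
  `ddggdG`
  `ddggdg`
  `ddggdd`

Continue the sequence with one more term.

ddgdll

Treat ddggdd as a base-4 numeral over the given alphabet and add one, carrying through any trailing d's.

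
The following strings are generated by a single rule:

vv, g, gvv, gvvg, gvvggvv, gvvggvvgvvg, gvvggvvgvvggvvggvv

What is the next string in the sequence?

From term 3 onward, concatenate the last term with the second-to-last: g·vv = gvv, gvv·g = gvvg, …
Continuing: gvvggvvgvvggvvggvv · gvvggvvgvvg gives term 8.

gvvggvvgvvggvvggvvgvvggvvgvvg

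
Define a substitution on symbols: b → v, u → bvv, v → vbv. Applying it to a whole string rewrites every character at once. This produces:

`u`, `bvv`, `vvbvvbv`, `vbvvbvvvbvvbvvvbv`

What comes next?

vbvvvbvvbvvvbvvbvvbvvvbvvbvvvbvvbvvbvvvbv

Applying the rule to each of the 17 symbols of vbvvbvvvbvvbvvvbv gives the pieces vbv v vbv vbv v vbv vbv vbv v vbv vbv v vbv vbv vbv v vbv, which concatenate to the answer.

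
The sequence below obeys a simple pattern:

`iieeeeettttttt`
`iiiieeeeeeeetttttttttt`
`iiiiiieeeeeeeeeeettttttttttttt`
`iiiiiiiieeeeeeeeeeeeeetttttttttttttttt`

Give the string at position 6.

iiiiiiiiiiiieeeeeeeeeeeeeeeeeeeetttttttttttttttttttttt

Each string has the form i^{2n-2} e^{3n-1} t^{3n+1}, where the shown terms are n = 2, 3, 4, 5.
At n = 7 the blocks have lengths 12, 20, 22.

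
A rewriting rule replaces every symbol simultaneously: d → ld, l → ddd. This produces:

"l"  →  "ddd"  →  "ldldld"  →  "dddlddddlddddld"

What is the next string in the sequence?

φ(dddlddddlddddld) expands symbol-by-symbol to ld ld ld ddd ld ld ld ld ddd ld ld ld ld ddd ld; joining the 15 pieces gives the next term.

ldldlddddldldldlddddldldldlddddld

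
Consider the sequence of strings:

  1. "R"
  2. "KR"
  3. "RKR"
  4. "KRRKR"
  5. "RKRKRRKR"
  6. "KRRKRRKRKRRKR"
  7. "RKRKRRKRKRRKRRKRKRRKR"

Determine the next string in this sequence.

KRRKRRKRKRRKRRKRKRRKRKRRKRRKRKRRKR

Each term (from the third on) is the two preceding terms concatenated in order: term 3 = R·KR = RKR.
Continuing: KRRKRRKRKRRKR · RKRKRRKRKRRKRRKRKRRKR gives term 8.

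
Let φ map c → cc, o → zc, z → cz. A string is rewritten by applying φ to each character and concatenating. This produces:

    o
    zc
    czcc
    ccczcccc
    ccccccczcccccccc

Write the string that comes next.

Replace each of the 16 characters of ccccccczcccccccc in place — cc cc cc cc cc cc cc cz cc cc cc cc cc cc cc cc — and concatenate.

ccccccccccccccczcccccccccccccccc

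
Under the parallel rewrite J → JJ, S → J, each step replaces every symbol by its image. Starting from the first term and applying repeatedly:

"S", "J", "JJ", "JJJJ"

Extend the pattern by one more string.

JJJJJJJJ

Apply φ to JJJJ symbol by symbol: J→JJ, J→JJ, J→JJ, J→JJ; joined: JJ JJ JJ JJ.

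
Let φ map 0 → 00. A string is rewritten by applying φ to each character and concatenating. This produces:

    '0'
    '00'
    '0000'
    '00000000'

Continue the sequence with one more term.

Expanding 00000000: 0→00, 0→00, 0→00, 0→00, 0→00, 0→00, 0→00, 0→00. Concatenated: 00 00 00 00 00 00 00 00.

0000000000000000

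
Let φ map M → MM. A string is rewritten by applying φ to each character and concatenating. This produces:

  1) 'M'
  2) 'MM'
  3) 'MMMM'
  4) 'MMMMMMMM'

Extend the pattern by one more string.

Expanding MMMMMMMM: M→MM, M→MM, M→MM, M→MM, M→MM, M→MM, M→MM, M→MM. Concatenated: MM MM MM MM MM MM MM MM.

MMMMMMMMMMMMMMMM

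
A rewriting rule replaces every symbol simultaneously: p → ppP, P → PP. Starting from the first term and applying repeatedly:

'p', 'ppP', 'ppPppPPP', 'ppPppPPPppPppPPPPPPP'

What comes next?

Rewriting the 20 symbols of ppPppPPPppPppPPPPPPP one by one yields ppP ppP PP ppP ppP PP PP PP ppP ppP PP ppP ppP PP PP PP PP PP PP PP; concatenated:

ppPppPPPppPppPPPPPPPppPppPPPppPppPPPPPPPPPPPPPPP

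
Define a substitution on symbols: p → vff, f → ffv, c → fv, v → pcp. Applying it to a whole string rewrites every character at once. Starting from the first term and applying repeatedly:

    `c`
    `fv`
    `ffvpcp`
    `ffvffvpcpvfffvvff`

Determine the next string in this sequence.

ffvffvpcpffvffvpcpvfffvvffpcpffvffvffvpcppcpffvffv

Replace each of the 17 characters of ffvffvpcpvfffvvff in place — ffv ffv pcp ffv ffv pcp vff fv vff pcp ffv ffv ffv pcp pcp ffv ffv — and concatenate.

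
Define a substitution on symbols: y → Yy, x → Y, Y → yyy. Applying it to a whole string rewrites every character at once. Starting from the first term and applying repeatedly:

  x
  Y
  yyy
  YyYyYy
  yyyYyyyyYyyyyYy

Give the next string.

φ(yyyYyyyyYyyyyYy) expands symbol-by-symbol to Yy Yy Yy yyy Yy Yy Yy Yy yyy Yy Yy Yy Yy yyy Yy; joining the 15 pieces gives the next term.

YyYyYyyyyYyYyYyYyyyyYyYyYyYyyyyYy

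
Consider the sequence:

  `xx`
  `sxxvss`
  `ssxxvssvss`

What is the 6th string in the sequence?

sssssxxvssvssvssvssvss

Every step adds s to the front and vss to the end of the previous string.
From ssxxvssvss, 3 further steps: ssxxvssvss → sssxxvssvssvss → ssssxxvssvssvssvss → (answer).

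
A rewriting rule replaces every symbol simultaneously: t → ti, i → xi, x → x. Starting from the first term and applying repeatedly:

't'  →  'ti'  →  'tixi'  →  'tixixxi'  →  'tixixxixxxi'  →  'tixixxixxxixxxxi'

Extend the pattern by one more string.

Rewriting the 16 symbols of tixixxixxxixxxxi one by one yields ti xi x xi x x xi x x x xi x x x x xi; concatenated:

tixixxixxxixxxxixxxxxi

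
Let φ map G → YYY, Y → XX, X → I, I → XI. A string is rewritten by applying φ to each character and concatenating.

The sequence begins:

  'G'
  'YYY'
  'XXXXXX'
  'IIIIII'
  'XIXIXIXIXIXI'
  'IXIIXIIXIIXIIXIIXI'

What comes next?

XIIXIXIIXIXIIXIXIIXIXIIXIXIIXI

φ(IXIIXIIXIIXIIXIIXI) expands symbol-by-symbol to XI I XI XI I XI XI I XI XI I XI XI I XI XI I XI; joining the 18 pieces gives the next term.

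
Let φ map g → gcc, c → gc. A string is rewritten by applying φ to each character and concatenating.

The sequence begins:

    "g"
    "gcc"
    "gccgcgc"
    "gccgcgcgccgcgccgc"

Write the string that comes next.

gccgcgcgccgcgccgcgccgcgcgccgcgccgcgcgccgc

φ(gccgcgcgccgcgccgc) expands symbol-by-symbol to gcc gc gc gcc gc gcc gc gcc gc gc gcc gc gcc gc gc gcc gc; joining the 17 pieces gives the next term.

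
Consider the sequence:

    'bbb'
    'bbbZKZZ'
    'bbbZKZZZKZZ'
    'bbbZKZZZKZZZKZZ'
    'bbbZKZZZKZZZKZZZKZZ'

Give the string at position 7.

Each term is the previous one with ZKZZ appended.
From bbbZKZZZKZZZKZZZKZZ, 2 further steps: bbbZKZZZKZZZKZZZKZZ → bbbZKZZZKZZZKZZZKZZZKZZ → (answer).

bbbZKZZZKZZZKZZZKZZZKZZZKZZ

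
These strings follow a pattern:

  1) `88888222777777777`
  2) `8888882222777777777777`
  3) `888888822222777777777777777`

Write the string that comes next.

Reading off run lengths: 8 runs 5, 6, 7; 2 runs 3, 4, 5; 7 runs 9, 12, 15 — each is linear in n, where the shown terms are n = 3, 4, 5.
Setting n = 6 gives 8, 6, 18 characters in each block.

88888888222222777777777777777777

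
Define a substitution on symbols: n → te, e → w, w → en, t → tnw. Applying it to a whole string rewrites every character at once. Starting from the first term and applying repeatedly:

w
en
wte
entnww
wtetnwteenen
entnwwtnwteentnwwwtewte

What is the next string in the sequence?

wtetnwteenentnwteentnwwwtetnwteenenentnwwentnww

Applying the rule to each of the 23 symbols of entnwwtnwteentnwwwtewte gives the pieces w te tnw te en en tnw te en tnw w w te tnw te en en en tnw w en tnw w, which concatenate to the answer.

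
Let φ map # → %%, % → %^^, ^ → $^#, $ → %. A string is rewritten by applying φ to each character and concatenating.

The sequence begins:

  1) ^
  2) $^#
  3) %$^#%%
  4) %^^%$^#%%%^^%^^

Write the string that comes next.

Applying the rule to each of the 15 symbols of %^^%$^#%%%^^%^^ gives the pieces %^^ $^# $^# %^^ % $^# %% %^^ %^^ %^^ $^# $^# %^^ $^# $^#, which concatenate to the answer.

%^^$^#$^#%^^%$^#%%%^^%^^%^^$^#$^#%^^$^#$^#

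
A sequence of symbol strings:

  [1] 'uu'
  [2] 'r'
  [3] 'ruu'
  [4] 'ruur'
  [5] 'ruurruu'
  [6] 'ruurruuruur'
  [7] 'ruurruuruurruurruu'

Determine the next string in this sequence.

This is a Fibonacci-style word recurrence s(k) = s(k−1)·s(k−2): e.g. r·uu = ruu.
The next term joins ruurruuruurruurruu and ruurruuruur.

ruurruuruurruurruuruurruuruur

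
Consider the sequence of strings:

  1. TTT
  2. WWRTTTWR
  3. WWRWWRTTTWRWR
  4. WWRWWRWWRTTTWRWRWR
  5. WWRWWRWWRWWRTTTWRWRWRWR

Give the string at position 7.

WWRWWRWWRWWRWWRWWRTTTWRWRWRWRWRWR

Each term wraps the previous one in WWR on the left and WR on the right.
From WWRWWRWWRWWRTTTWRWRWRWR, 2 further steps: WWRWWRWWRWWRTTTWRWRWRWR → WWRWWRWWRWWRWWRTTTWRWRWRWRWR → (answer).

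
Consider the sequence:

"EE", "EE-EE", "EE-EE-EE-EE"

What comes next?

Each string is two copies of the previous one joined by '-'.
Doubling EE-EE-EE-EE with '-' between the halves:

EE-EE-EE-EE-EE-EE-EE-EE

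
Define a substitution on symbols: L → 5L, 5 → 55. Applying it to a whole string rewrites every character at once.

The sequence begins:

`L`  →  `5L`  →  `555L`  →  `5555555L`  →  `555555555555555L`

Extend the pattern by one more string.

φ(555555555555555L) expands symbol-by-symbol to 55 55 55 55 55 55 55 55 55 55 55 55 55 55 55 5L; joining the 16 pieces gives the next term.

5555555555555555555555555555555L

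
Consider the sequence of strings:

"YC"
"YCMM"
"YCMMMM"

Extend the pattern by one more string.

Every step adds MM to the end: s(k+1) = s(k)·MM.
So the next term is YCMMMM·MM.

YCMMMMMM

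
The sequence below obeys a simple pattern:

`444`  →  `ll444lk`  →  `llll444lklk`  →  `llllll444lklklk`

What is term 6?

Each term wraps the previous one in ll on the left and lk on the right.
From llllll444lklklk, 2 further steps: llllll444lklklk → llllllll444lklklklk → (answer).

llllllllll444lklklklklk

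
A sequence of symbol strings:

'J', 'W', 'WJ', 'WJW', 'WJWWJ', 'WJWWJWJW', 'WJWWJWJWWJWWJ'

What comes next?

This is a Fibonacci-style word recurrence s(k) = s(k−1)·s(k−2): e.g. W·J = WJ.
So term 8 is WJWWJWJWWJWWJ·WJWWJWJW.

WJWWJWJWWJWWJWJWWJWJW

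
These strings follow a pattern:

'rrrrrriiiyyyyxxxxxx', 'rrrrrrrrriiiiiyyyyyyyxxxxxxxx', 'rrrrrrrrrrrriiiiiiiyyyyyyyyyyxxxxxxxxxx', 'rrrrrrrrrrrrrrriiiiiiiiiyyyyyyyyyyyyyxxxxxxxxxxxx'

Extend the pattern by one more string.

The n-th term is 3n r's then 2n-1 i's then 3n-2 y's then 2n+2 x's, where the shown terms are n = 2, 3, 4, 5.
For the next term, n = 6, so the run lengths are 18, 11, 16, 14.

rrrrrrrrrrrrrrrrrriiiiiiiiiiiyyyyyyyyyyyyyyyyxxxxxxxxxxxxxx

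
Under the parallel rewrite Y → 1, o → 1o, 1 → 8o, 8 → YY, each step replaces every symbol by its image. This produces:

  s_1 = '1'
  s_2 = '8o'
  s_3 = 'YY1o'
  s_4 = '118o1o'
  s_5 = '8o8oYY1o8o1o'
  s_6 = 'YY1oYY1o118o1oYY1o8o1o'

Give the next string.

118o1o118o1o8o8oYY1o8o1o118o1oYY1o8o1o

Replace each of the 22 characters of YY1oYY1o118o1oYY1o8o1o in place — 1 1 8o 1o 1 1 8o 1o 8o 8o YY 1o 8o 1o 1 1 8o 1o YY 1o 8o 1o — and concatenate.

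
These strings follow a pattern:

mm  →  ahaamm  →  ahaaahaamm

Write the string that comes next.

The strings grow by a fixed prefix ahaa each time.
Applying this once more to ahaaahaamm:

ahaaahaaahaamm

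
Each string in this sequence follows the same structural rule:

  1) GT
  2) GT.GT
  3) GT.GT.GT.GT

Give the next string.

Each string is two copies of the previous one joined by '.'.
Doubling GT.GT.GT.GT with '.' between the halves:

GT.GT.GT.GT.GT.GT.GT.GT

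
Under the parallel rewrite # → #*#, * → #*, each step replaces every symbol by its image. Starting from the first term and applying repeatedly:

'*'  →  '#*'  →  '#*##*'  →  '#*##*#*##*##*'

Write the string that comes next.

Replace each of the 13 characters of #*##*#*##*##* in place — #*# #* #*# #*# #* #*# #* #*# #*# #* #*# #*# #* — and concatenate.

#*##*#*##*##*#*##*#*##*##*#*##*##*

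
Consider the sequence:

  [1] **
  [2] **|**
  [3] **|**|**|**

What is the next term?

Every step duplicates the string with '|' between the halves.
One more doubling of **|**|**|** gives the answer.

**|**|**|**|**|**|**|**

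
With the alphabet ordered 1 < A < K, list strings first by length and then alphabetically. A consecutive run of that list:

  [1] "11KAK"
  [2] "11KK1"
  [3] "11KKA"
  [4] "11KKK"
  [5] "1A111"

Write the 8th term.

1A1A1

Stepping forward 3 times from 1A111: 1A111 → 1A11A → 1A11K, then the target.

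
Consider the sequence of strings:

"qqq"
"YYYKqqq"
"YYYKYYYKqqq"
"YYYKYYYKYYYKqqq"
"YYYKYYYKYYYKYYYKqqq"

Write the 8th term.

YYYKYYYKYYYKYYYKYYYKYYYKYYYKqqq

Each term is the previous one with YYYK prepended.
From YYYKYYYKYYYKYYYKqqq, 3 further steps: YYYKYYYKYYYKYYYKqqq → YYYKYYYKYYYKYYYKYYYKqqq → YYYKYYYKYYYKYYYKYYYKYYYKqqq → (answer).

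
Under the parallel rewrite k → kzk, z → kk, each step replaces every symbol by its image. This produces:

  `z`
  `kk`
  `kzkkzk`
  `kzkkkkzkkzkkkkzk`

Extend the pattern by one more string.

Replace each of the 16 characters of kzkkkkzkkzkkkkzk in place — kzk kk kzk kzk kzk kzk kk kzk kzk kk kzk kzk kzk kzk kk kzk — and concatenate.

kzkkkkzkkzkkzkkzkkkkzkkzkkkkzkkzkkzkkzkkkkzk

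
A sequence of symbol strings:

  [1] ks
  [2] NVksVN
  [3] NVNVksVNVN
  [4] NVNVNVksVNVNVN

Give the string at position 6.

s(k+1) = NV·s(k)·VN, so each term gains NV as a prefix and VN as a suffix.
From NVNVNVksVNVNVN, 2 further steps: NVNVNVksVNVNVN → NVNVNVNVksVNVNVNVN → (answer).

NVNVNVNVNVksVNVNVNVNVN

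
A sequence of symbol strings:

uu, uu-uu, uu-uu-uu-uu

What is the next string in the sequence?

s(k+1) = s(k)·-·s(k) — each term doubles the last with '-' between the halves.
Doubling uu-uu-uu-uu with '-' between the halves:

uu-uu-uu-uu-uu-uu-uu-uu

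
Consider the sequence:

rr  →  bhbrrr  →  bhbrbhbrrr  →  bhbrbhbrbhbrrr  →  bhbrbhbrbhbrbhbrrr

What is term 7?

bhbrbhbrbhbrbhbrbhbrbhbrrr

Each term is the previous one with bhbr prepended.
From bhbrbhbrbhbrbhbrrr, 2 further steps: bhbrbhbrbhbrbhbrrr → bhbrbhbrbhbrbhbrbhbrrr → (answer).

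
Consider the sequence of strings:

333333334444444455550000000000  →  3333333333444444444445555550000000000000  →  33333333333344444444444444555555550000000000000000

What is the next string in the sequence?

The n-th term is 2n+2 3's then 3n-1 4's then 2n-2 5's then 3n+1 0's, where the shown terms are n = 3, 4, 5.
At n = 6 the blocks have lengths 14, 17, 10, 19.

333333333333334444444444444444455555555550000000000000000000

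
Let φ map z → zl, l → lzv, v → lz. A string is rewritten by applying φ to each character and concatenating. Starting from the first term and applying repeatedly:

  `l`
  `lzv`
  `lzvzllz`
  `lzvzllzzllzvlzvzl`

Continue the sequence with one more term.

Applying the rule to each of the 17 symbols of lzvzllzzllzvlzvzl gives the pieces lzv zl lz zl lzv lzv zl zl lzv lzv zl lz lzv zl lz zl lzv, which concatenate to the answer.

lzvzllzzllzvlzvzlzllzvlzvzllzlzvzllzzllzv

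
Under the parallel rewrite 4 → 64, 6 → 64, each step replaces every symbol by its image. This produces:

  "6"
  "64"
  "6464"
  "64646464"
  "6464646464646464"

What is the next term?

64646464646464646464646464646464

φ(6464646464646464) expands symbol-by-symbol to 64 64 64 64 64 64 64 64 64 64 64 64 64 64 64 64; joining the 16 pieces gives the next term.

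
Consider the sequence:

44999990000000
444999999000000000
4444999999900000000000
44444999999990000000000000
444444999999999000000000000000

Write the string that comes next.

4444444999999999900000000000000000

The n-th term is n-1 4's then n+2 9's then 2n+1 0's, where the shown terms are n = 3, 4, 5, 6, 7.
For the next term, n = 8, so the run lengths are 7, 10, 17.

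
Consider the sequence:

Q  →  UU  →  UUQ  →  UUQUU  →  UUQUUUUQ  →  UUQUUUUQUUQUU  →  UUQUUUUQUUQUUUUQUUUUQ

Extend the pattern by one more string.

UUQUUUUQUUQUUUUQUUUUQUUQUUUUQUUQUU

From term 3 onward, concatenate the last term with the second-to-last: UU·Q = UUQ, UUQ·UU = UUQUU, …
So term 8 is UUQUUUUQUUQUUUUQUUUUQ·UUQUUUUQUUQUU.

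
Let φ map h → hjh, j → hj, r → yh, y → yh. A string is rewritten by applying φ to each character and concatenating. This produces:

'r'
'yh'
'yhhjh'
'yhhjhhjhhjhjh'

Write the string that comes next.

Applying the rule to each of the 13 symbols of yhhjhhjhhjhjh gives the pieces yh hjh hjh hj hjh hjh hj hjh hjh hj hjh hj hjh, which concatenate to the answer.

yhhjhhjhhjhjhhjhhjhjhhjhhjhjhhjhjh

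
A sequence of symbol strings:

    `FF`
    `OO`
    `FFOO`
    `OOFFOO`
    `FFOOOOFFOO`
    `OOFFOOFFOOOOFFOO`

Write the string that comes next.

FFOOOOFFOOOOFFOOFFOOOOFFOO

Each term (from the third on) is the two preceding terms concatenated in order: term 3 = FF·OO = FFOO.
So term 7 is FFOOOOFFOO·OOFFOOFFOOOOFFOO.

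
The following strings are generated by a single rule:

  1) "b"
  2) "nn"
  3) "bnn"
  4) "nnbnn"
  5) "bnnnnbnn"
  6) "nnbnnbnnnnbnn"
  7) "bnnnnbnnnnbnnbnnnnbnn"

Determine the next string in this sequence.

This is a Fibonacci-style word recurrence s(k) = s(k−2)·s(k−1): e.g. b·nn = bnn.
Continuing: nnbnnbnnnnbnn · bnnnnbnnnnbnnbnnnnbnn gives term 8.

nnbnnbnnnnbnnbnnnnbnnnnbnnbnnnnbnn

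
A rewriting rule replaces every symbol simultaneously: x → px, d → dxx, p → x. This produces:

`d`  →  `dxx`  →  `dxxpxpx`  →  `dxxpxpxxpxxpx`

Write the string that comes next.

dxxpxpxxpxxpxpxxpxpxxpx

Applying the rule to each of the 13 symbols of dxxpxpxxpxxpx gives the pieces dxx px px x px x px px x px px x px, which concatenate to the answer.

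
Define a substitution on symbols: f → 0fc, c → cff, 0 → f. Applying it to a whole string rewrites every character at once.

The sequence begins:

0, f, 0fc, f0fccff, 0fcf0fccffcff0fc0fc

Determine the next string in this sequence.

Rewriting the 19 symbols of 0fcf0fccffcff0fc0fc one by one yields f 0fc cff 0fc f 0fc cff cff 0fc 0fc cff 0fc 0fc f 0fc cff f 0fc cff; concatenated:

f0fccff0fcf0fccffcff0fc0fccff0fc0fcf0fccfff0fccff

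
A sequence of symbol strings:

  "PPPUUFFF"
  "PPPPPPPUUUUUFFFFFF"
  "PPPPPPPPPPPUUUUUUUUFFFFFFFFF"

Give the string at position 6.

PPPPPPPPPPPPPPPPPPPPPPPUUUUUUUUUUUUUUUUUFFFFFFFFFFFFFFFFFF

The n-th term is 4n-1 P's then 3n-1 U's then 3n F's (n = 1, 2, …).
Setting n = 6 gives 23, 17, 18 characters in each block.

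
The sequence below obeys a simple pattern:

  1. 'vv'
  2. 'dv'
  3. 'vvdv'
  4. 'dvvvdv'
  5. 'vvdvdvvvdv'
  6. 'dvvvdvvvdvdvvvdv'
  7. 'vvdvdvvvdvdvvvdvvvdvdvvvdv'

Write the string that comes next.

Each term (from the third on) is the two preceding terms concatenated in order: term 3 = vv·dv = vvdv.
So term 8 is dvvvdvvvdvdvvvdv·vvdvdvvvdvdvvvdvvvdvdvvvdv.

dvvvdvvvdvdvvvdvvvdvdvvvdvdvvvdvvvdvdvvvdv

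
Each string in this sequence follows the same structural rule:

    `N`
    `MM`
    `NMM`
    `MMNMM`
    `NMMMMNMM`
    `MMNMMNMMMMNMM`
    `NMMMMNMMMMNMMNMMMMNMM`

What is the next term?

MMNMMNMMMMNMMNMMMMNMMMMNMMNMMMMNMM

This is a Fibonacci-style word recurrence s(k) = s(k−2)·s(k−1): e.g. N·MM = NMM.
Continuing: MMNMMNMMMMNMM · NMMMMNMMMMNMMNMMMMNMM gives term 8.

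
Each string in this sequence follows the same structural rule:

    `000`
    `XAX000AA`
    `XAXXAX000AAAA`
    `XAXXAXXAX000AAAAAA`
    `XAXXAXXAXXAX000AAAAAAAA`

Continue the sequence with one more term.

s(k+1) = XAX·s(k)·AA, so each term gains XAX as a prefix and AA as a suffix.
So the next term is XAX·XAXXAXXAXXAX000AAAAAAAA·AA.

XAXXAXXAXXAXXAX000AAAAAAAAAA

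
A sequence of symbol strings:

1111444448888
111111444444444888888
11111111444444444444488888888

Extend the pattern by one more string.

The n-th term is 2n+2 1's then 4n+1 4's then 2n+2 8's (n = 1, 2, …).
For the next term, n = 4, so the run lengths are 10, 17, 10.

1111111111444444444444444448888888888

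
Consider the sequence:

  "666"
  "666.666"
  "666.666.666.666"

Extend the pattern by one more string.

Each string is two copies of the previous one joined by '.'.
Doubling 666.666.666.666 with '.' between the halves:

666.666.666.666.666.666.666.666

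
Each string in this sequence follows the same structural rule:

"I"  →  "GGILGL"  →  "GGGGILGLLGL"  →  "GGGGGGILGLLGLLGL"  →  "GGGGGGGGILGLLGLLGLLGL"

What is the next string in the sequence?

Each term wraps the previous one in GG on the left and LGL on the right.
Applying this once more to GGGGGGGGILGLLGLLGLLGL:

GGGGGGGGGGILGLLGLLGLLGLLGL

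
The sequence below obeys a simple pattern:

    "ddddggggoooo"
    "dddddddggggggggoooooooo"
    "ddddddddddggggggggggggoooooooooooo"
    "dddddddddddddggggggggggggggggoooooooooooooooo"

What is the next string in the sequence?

Term n consists of 3n+1 d's, followed by 4n g's, followed by 4n o's (n = 1, 2, …).
For the next term, n = 5, so the run lengths are 16, 20, 20.

ddddddddddddddddggggggggggggggggggggoooooooooooooooooooo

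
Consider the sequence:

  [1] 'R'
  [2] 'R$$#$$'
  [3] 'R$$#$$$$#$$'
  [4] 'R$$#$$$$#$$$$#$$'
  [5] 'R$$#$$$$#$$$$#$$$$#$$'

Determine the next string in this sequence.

R$$#$$$$#$$$$#$$$$#$$$$#$$

Each term is the previous one with $$#$$ appended.
One more step from R$$#$$$$#$$$$#$$$$#$$ gives the answer.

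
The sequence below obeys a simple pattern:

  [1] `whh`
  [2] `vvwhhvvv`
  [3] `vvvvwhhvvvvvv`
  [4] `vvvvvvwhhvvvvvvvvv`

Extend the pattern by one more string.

Each term wraps the previous one in vv on the left and vvv on the right.
Applying this once more to vvvvvvwhhvvvvvvvvv:

vvvvvvvvwhhvvvvvvvvvvvv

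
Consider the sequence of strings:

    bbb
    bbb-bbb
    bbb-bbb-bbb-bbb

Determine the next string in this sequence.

bbb-bbb-bbb-bbb-bbb-bbb-bbb-bbb

s(k+1) = s(k)·-·s(k) — each term doubles the last with '-' between the halves.
One more doubling of bbb-bbb-bbb-bbb gives the answer.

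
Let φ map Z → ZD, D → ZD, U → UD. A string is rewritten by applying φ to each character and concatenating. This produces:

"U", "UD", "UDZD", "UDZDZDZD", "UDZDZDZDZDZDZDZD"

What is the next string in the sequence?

Replace each of the 16 characters of UDZDZDZDZDZDZDZD in place — UD ZD ZD ZD ZD ZD ZD ZD ZD ZD ZD ZD ZD ZD ZD ZD — and concatenate.

UDZDZDZDZDZDZDZDZDZDZDZDZDZDZDZD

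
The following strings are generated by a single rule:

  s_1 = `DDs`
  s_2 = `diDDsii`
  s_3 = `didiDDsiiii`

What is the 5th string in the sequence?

Every step adds di to the front and ii to the end of the previous string.
From didiDDsiiii, 2 further steps: didiDDsiiii → dididiDDsiiiiii → (answer).

didididiDDsiiiiiiii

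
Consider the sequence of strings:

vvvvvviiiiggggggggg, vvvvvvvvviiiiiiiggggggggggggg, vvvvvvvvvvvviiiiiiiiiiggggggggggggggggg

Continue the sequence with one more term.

vvvvvvvvvvvvvvviiiiiiiiiiiiiggggggggggggggggggggg

Each string has the form v^{3n} i^{3n-2} g^{4n+1}, where the shown terms are n = 2, 3, 4.
For the next term, n = 5, so the run lengths are 15, 13, 21.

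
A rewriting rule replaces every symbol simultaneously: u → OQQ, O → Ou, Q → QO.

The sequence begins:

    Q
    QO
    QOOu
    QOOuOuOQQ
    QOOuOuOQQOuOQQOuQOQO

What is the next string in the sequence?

Applying the rule to each of the 20 symbols of QOOuOuOQQOuOQQOuQOQO gives the pieces QO Ou Ou OQQ Ou OQQ Ou QO QO Ou OQQ Ou QO QO Ou OQQ QO Ou QO Ou, which concatenate to the answer.

QOOuOuOQQOuOQQOuQOQOOuOQQOuQOQOOuOQQQOOuQOOu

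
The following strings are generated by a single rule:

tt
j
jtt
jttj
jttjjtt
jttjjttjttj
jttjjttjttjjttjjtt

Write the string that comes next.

jttjjttjttjjttjjttjttjjttjttj

This is a Fibonacci-style word recurrence s(k) = s(k−1)·s(k−2): e.g. j·tt = jtt.
The next term joins jttjjttjttjjttjjtt and jttjjttjttj.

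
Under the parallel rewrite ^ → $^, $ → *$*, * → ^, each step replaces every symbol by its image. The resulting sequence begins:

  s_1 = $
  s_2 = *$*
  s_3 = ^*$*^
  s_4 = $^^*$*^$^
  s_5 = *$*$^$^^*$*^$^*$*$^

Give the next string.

Applying the rule to each of the 19 symbols of *$*$^$^^*$*^$^*$*$^ gives the pieces ^ *$* ^ *$* $^ *$* $^ $^ ^ *$* ^ $^ *$* $^ ^ *$* ^ *$* $^, which concatenate to the answer.

^*$*^*$*$^*$*$^$^^*$*^$^*$*$^^*$*^*$*$^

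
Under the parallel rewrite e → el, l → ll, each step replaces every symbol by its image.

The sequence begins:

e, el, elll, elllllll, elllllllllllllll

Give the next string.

Rewriting the 16 symbols of elllllllllllllll one by one yields el ll ll ll ll ll ll ll ll ll ll ll ll ll ll ll; concatenated:

elllllllllllllllllllllllllllllll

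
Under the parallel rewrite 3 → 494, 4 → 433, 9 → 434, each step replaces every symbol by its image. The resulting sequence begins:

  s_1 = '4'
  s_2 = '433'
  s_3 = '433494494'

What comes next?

Apply φ to 433494494 symbol by symbol: 4→433, 3→494, 3→494, 4→433, 9→434, 4→433, 4→433, 9→434, 4→433; joined: 433 494 494 433 434 433 433 434 433.

433494494433434433433434433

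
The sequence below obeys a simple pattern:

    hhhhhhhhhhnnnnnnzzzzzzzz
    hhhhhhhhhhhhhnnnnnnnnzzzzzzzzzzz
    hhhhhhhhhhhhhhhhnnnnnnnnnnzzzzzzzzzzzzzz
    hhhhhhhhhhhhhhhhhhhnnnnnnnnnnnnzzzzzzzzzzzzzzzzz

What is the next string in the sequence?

hhhhhhhhhhhhhhhhhhhhhhnnnnnnnnnnnnnnzzzzzzzzzzzzzzzzzzzz

Reading off run lengths: h runs 10, 13, 16, 19; n runs 6, 8, 10, 12; z runs 8, 11, 14, 17 — each is linear in n, where the shown terms are n = 3, 4, 5, 6.
For the next term, n = 7, so the run lengths are 22, 14, 20.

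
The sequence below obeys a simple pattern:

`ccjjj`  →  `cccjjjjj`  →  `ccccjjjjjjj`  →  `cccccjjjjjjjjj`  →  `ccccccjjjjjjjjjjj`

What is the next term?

Term n consists of n+1 c's, followed by 2n+1 j's (n = 1, 2, …).
For the next term, n = 6, so the run lengths are 7, 13.

cccccccjjjjjjjjjjjjj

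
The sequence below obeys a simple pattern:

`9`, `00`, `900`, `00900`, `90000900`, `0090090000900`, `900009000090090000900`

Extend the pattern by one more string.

From term 3 onward, concatenate the second-to-last term with the last: 9·00 = 900, 00·900 = 00900, …
Continuing: 0090090000900 · 900009000090090000900 gives term 8.

0090090000900900009000090090000900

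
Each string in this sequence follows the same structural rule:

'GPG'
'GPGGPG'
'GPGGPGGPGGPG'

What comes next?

s(k+1) = s(k)·s(k) — each term doubles the last.
Doubling GPGGPGGPGGPG:

GPGGPGGPGGPGGPGGPGGPGGPG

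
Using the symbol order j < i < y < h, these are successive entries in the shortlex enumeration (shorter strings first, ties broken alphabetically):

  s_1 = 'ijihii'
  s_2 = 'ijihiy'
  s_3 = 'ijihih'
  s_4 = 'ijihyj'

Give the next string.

ijihyi

Treat ijihyj as a base-4 numeral over the given alphabet and add one, carrying through any trailing h's.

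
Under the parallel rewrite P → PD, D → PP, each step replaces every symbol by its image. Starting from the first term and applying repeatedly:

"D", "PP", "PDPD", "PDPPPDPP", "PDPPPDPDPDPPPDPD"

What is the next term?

PDPPPDPDPDPPPDPPPDPPPDPDPDPPPDPP

Replace each of the 16 characters of PDPPPDPDPDPPPDPD in place — PD PP PD PD PD PP PD PP PD PP PD PD PD PP PD PP — and concatenate.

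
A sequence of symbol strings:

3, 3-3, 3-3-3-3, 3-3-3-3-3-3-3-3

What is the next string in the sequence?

3-3-3-3-3-3-3-3-3-3-3-3-3-3-3-3

s(k+1) = s(k)·-·s(k) — each term doubles the last with '-' between the halves.
So the next term is two copies of 3-3-3-3-3-3-3-3 with '-' between the halves.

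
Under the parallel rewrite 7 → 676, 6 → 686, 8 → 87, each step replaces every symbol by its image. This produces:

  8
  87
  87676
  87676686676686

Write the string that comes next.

Replace each of the 14 characters of 87676686676686 in place — 87 676 686 676 686 686 87 686 686 676 686 686 87 686 — and concatenate.

876766866766866868768668667668668687686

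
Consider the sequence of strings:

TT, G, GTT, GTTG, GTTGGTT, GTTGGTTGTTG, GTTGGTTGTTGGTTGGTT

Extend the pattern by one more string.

GTTGGTTGTTGGTTGGTTGTTGGTTGTTG

From term 3 onward, concatenate the last term with the second-to-last: G·TT = GTT, GTT·G = GTTG, …
The next term joins GTTGGTTGTTGGTTGGTT and GTTGGTTGTTG.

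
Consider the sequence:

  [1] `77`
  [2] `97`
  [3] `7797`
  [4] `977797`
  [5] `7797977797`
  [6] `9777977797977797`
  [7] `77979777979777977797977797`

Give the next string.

Each term (from the third on) is the two preceding terms concatenated in order: term 3 = 77·97 = 7797.
So term 8 is 9777977797977797·77979777979777977797977797.

977797779797779777979777979777977797977797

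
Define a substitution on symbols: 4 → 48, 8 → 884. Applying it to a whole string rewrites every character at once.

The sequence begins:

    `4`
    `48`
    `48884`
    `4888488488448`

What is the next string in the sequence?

4888488488448884884488848844848884

Replace each of the 13 characters of 4888488488448 in place — 48 884 884 884 48 884 884 48 884 884 48 48 884 — and concatenate.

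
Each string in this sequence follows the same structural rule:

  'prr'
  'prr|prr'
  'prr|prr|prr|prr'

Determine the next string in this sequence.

Each string is two copies of the previous one joined by '|'.
Doubling prr|prr|prr|prr with '|' between the halves:

prr|prr|prr|prr|prr|prr|prr|prr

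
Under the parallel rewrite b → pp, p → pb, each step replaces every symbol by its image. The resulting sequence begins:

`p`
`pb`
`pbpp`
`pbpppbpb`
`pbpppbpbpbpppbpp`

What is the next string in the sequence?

Rewriting the 16 symbols of pbpppbpbpbpppbpp one by one yields pb pp pb pb pb pp pb pp pb pp pb pb pb pp pb pb; concatenated:

pbpppbpbpbpppbpppbpppbpbpbpppbpb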